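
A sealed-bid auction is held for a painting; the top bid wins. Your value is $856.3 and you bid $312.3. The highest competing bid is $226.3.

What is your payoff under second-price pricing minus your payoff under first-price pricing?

$86

You have the highest bid, so you win under either rule.
Second-price: pay $226.3 → payoff $630.
First-price: pay your own bid $312.3 → payoff $544.
Difference = $630 − ($544) = $86.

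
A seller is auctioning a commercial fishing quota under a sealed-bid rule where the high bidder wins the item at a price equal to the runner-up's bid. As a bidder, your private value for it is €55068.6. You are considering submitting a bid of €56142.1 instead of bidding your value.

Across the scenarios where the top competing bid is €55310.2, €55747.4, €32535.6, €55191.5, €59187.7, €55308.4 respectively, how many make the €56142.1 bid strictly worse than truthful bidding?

4

The deviation hurts exactly when the highest competing bid lies strictly between €55068.6 and €56142.1 — overbidding then wins at a price above your value.
€55310.2: inside the interval → strictly worse (loss €241.6).
€55747.4: inside the interval → strictly worse (loss €678.8).
€32535.6: below both → same outcome either way.
€55191.5: inside the interval → strictly worse (loss €122.9).
€59187.7: above both → same outcome either way.
€55308.4: inside the interval → strictly worse (loss €239.8).
Count: 4.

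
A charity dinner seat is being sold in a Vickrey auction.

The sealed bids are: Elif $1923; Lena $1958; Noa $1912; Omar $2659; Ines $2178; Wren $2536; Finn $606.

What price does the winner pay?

Highest bid: Omar at $2659, so Omar wins.
Second-highest bid: Wren at $2536 — that is the price the winner pays.

$2536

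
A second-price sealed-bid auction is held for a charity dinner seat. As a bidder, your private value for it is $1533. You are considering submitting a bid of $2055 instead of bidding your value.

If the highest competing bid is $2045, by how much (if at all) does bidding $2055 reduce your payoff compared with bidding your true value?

$512

Bidding your value $1533: you lose (since $1533 < $2045). Payoff $0.
Bidding $2055: you win and pay $2045. Payoff $1533 − $2045 = −$512.
The competing bid $2045 lies between your value and your inflated bid, so overbidding wins an item priced above your value.
Loss from deviating = $0 − (−$512) = $512.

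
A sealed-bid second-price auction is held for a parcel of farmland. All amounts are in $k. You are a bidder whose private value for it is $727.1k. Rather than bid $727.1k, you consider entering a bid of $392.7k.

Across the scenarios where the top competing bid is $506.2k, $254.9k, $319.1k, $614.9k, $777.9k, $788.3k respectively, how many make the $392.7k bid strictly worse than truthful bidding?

The deviation hurts exactly when the highest competing bid lies strictly between $392.7k and $727.1k — underbidding then forfeits a profitable win.
$506.2k: inside the interval → strictly worse (loss $220.9k).
$254.9k: below both → same outcome either way.
$319.1k: below both → same outcome either way.
$614.9k: inside the interval → strictly worse (loss $112.2k).
$777.9k: above both → same outcome either way.
$788.3k: above both → same outcome either way.
Count: 2.

2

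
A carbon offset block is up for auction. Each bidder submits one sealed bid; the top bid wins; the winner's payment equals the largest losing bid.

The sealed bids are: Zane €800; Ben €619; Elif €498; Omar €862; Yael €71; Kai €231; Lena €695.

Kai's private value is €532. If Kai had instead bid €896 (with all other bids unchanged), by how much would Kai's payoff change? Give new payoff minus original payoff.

−€330

The highest bid among the other bidders is €862; Kai's bid doesn't change that.
Original bid €231: Kai is not highest (top rival bid is €862); payoff €0.
Alternative bid €896: Kai is highest, pays the top rival bid €862; payoff €532 − €862 = −€330.
Change in payoff = −€330 − (€0) = −€330.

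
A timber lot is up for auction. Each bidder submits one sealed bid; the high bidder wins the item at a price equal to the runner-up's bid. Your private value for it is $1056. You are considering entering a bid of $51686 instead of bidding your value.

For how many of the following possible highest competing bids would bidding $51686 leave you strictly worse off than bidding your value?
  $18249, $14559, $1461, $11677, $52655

4

The deviation hurts exactly when the highest competing bid lies strictly between $1056 and $51686 — overbidding then wins at a price above your value.
$18249: inside the interval → strictly worse (loss $17193).
$14559: inside the interval → strictly worse (loss $13503).
$1461: inside the interval → strictly worse (loss $405).
$11677: inside the interval → strictly worse (loss $10621).
$52655: above both → same outcome either way.
Count: 4.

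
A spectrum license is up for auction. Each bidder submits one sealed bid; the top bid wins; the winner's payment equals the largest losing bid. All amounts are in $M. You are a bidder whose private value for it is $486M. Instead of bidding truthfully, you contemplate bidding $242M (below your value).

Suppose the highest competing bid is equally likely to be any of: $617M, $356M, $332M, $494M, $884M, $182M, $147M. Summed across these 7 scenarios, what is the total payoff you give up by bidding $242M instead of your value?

The deviation costs you only when the competing bid falls strictly between $242M and $486M; elsewhere both bids give the same outcome.
$617M: outcomes coincide → loss $0M.
$356M: truthful payoff $130M, deviation payoff $0M → loss $130M.
$332M: truthful payoff $154M, deviation payoff $0M → loss $154M.
$494M: outcomes coincide → loss $0M.
$884M: outcomes coincide → loss $0M.
$182M: outcomes coincide → loss $0M.
$147M: outcomes coincide → loss $0M.
Total loss = $130M + $154M = $284M.

$284M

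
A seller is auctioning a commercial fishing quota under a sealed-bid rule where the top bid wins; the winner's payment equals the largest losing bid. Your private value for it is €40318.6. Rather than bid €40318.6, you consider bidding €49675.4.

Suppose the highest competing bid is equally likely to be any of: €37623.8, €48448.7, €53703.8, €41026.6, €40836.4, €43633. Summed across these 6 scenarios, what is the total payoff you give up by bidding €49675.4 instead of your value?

€12670.3

The deviation costs you only when the competing bid falls strictly between €40318.6 and €49675.4; elsewhere both bids give the same outcome.
€37623.8: outcomes coincide → loss €0.
€48448.7: truthful payoff €0, deviation payoff −€8130.1 → loss €8130.1.
€53703.8: outcomes coincide → loss €0.
€41026.6: truthful payoff €0, deviation payoff −€708 → loss €708.
€40836.4: truthful payoff €0, deviation payoff −€517.8 → loss €517.8.
€43633: truthful payoff €0, deviation payoff −€3314.4 → loss €3314.4.
Total loss = €8130.1 + €708 + €517.8 + €3314.4 = €12670.3.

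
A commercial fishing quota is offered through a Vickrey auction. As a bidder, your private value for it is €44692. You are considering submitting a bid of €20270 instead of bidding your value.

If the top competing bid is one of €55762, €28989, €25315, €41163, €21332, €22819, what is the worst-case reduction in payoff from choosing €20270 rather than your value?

€55762: same outcome either way → loss €0.
€28989: truthful gives €15703, deviation gives €0 → loss €15703.
€25315: truthful gives €19377, deviation gives €0 → loss €19377.
€41163: truthful gives €3529, deviation gives €0 → loss €3529.
€21332: truthful gives €23360, deviation gives €0 → loss €23360.
€22819: truthful gives €21873, deviation gives €0 → loss €21873.
Maximum loss: €23360.

€23360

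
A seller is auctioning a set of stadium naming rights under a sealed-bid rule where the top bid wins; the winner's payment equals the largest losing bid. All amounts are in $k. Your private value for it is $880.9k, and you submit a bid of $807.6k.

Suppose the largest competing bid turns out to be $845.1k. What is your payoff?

Your bid $807.6k is below the highest competing bid $845.1k, so you lose.
A losing bidder pays nothing and receives nothing: payoff = $0k.

$0k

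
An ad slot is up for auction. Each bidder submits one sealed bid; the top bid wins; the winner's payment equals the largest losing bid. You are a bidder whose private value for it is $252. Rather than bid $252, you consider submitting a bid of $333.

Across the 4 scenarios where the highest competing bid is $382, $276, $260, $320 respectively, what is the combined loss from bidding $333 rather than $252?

$100

The deviation costs you only when the competing bid falls strictly between $252 and $333; elsewhere both bids give the same outcome.
$382: outcomes coincide → loss $0.
$276: truthful payoff $0, deviation payoff −$24 → loss $24.
$260: truthful payoff $0, deviation payoff −$8 → loss $8.
$320: truthful payoff $0, deviation payoff −$68 → loss $68.
Total loss = $24 + $8 + $68 = $100.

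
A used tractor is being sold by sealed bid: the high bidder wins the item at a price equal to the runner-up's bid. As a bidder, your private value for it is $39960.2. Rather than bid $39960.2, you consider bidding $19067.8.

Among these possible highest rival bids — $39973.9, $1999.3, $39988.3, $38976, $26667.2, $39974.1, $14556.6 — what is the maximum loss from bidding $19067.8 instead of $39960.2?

$13293

$39973.9: same outcome either way → loss $0.
$1999.3: same outcome either way → loss $0.
$39988.3: same outcome either way → loss $0.
$38976: truthful gives $984.2, deviation gives $0 → loss $984.2.
$26667.2: truthful gives $13293, deviation gives $0 → loss $13293.
$39974.1: same outcome either way → loss $0.
$14556.6: same outcome either way → loss $0.
Maximum loss: $13293.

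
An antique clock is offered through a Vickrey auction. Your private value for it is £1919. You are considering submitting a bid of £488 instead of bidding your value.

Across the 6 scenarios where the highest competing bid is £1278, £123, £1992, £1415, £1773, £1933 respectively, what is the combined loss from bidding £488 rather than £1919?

£1291

The deviation costs you only when the competing bid falls strictly between £488 and £1919; elsewhere both bids give the same outcome.
£1278: truthful payoff £641, deviation payoff £0 → loss £641.
£123: outcomes coincide → loss £0.
£1992: outcomes coincide → loss £0.
£1415: truthful payoff £504, deviation payoff £0 → loss £504.
£1773: truthful payoff £146, deviation payoff £0 → loss £146.
£1933: outcomes coincide → loss £0.
Total loss = £641 + £504 + £146 = £1291.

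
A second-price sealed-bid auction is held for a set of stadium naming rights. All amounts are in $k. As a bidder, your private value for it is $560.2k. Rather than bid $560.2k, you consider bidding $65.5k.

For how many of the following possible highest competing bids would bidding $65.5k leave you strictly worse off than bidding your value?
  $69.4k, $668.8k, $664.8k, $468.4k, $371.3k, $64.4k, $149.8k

The deviation hurts exactly when the highest competing bid lies strictly between $65.5k and $560.2k — underbidding then forfeits a profitable win.
$69.4k: inside the interval → strictly worse (loss $490.8k).
$668.8k: above both → same outcome either way.
$664.8k: above both → same outcome either way.
$468.4k: inside the interval → strictly worse (loss $91.8k).
$371.3k: inside the interval → strictly worse (loss $188.9k).
$64.4k: below both → same outcome either way.
$149.8k: inside the interval → strictly worse (loss $410.4k).
Count: 4.

4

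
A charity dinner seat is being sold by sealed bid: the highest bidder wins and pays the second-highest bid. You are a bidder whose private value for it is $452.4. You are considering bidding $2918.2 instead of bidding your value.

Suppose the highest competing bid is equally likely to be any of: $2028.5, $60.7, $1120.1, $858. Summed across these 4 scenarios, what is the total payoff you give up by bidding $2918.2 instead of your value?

$2649.4

The deviation costs you only when the competing bid falls strictly between $452.4 and $2918.2; elsewhere both bids give the same outcome.
$2028.5: truthful payoff $0, deviation payoff −$1576.1 → loss $1576.1.
$60.7: outcomes coincide → loss $0.
$1120.1: truthful payoff $0, deviation payoff −$667.7 → loss $667.7.
$858: truthful payoff $0, deviation payoff −$405.6 → loss $405.6.
Total loss = $1576.1 + $667.7 + $405.6 = $2649.4.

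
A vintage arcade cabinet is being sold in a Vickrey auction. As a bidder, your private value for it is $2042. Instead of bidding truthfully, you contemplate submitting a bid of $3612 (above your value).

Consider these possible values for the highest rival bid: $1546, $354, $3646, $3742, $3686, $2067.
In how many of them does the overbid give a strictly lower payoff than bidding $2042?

1

The deviation hurts exactly when the highest competing bid lies strictly between $2042 and $3612 — overbidding then wins at a price above your value.
$1546: below both → same outcome either way.
$354: below both → same outcome either way.
$3646: above both → same outcome either way.
$3742: above both → same outcome either way.
$3686: above both → same outcome either way.
$2067: inside the interval → strictly worse (loss $25).
Count: 1.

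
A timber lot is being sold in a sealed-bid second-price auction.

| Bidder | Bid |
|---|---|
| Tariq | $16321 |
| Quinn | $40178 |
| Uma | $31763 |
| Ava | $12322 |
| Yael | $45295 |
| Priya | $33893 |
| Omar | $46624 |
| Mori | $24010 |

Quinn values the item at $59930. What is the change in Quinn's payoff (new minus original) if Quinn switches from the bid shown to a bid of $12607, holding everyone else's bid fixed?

$0

The highest bid among the other bidders is $46624; Quinn's bid doesn't change that.
Original bid $40178: Quinn is not highest (top rival bid is $46624); payoff $0.
Alternative bid $12607: Quinn is not highest (top rival bid is $46624); payoff $0.
Change in payoff = $0 − ($0) = $0.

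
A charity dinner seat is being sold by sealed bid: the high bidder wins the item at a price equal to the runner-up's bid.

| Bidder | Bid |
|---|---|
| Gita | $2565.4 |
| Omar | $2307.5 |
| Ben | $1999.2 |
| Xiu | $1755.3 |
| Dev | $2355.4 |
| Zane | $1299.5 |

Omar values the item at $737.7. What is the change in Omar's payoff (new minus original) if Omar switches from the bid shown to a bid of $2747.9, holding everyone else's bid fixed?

The highest bid among the other bidders is $2565.4; Omar's bid doesn't change that.
Original bid $2307.5: Omar is not highest (top rival bid is $2565.4); payoff $0.
Alternative bid $2747.9: Omar is highest, pays the top rival bid $2565.4; payoff $737.7 − $2565.4 = −$1827.7.
Change in payoff = −$1827.7 − ($0) = −$1827.7.

−$1827.7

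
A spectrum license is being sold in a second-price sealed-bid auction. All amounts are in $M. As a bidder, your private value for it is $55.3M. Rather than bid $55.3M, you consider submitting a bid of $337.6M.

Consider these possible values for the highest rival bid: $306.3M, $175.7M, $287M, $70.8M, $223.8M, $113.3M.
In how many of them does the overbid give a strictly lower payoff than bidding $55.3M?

The deviation hurts exactly when the highest competing bid lies strictly between $55.3M and $337.6M — overbidding then wins at a price above your value.
$306.3M: inside the interval → strictly worse (loss $251M).
$175.7M: inside the interval → strictly worse (loss $120.4M).
$287M: inside the interval → strictly worse (loss $231.7M).
$70.8M: inside the interval → strictly worse (loss $15.5M).
$223.8M: inside the interval → strictly worse (loss $168.5M).
$113.3M: inside the interval → strictly worse (loss $58M).
Count: 6.

6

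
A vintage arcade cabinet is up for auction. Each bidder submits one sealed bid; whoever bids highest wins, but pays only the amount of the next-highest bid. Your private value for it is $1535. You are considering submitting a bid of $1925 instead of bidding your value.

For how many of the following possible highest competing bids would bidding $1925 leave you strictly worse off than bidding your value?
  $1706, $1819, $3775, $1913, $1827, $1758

The deviation hurts exactly when the highest competing bid lies strictly between $1535 and $1925 — overbidding then wins at a price above your value.
$1706: inside the interval → strictly worse (loss $171).
$1819: inside the interval → strictly worse (loss $284).
$3775: above both → same outcome either way.
$1913: inside the interval → strictly worse (loss $378).
$1827: inside the interval → strictly worse (loss $292).
$1758: inside the interval → strictly worse (loss $223).
Count: 5.

5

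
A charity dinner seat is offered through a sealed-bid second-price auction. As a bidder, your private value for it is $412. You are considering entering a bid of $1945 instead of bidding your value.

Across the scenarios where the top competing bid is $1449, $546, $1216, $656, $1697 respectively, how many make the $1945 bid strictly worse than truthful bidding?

5

The deviation hurts exactly when the highest competing bid lies strictly between $412 and $1945 — overbidding then wins at a price above your value.
$1449: inside the interval → strictly worse (loss $1037).
$546: inside the interval → strictly worse (loss $134).
$1216: inside the interval → strictly worse (loss $804).
$656: inside the interval → strictly worse (loss $244).
$1697: inside the interval → strictly worse (loss $1285).
Count: 5.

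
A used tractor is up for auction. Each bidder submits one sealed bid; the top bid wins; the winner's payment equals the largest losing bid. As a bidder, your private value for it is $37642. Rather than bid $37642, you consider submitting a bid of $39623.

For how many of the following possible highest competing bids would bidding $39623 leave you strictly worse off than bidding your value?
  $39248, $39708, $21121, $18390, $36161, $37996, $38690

3

The deviation hurts exactly when the highest competing bid lies strictly between $37642 and $39623 — overbidding then wins at a price above your value.
$39248: inside the interval → strictly worse (loss $1606).
$39708: above both → same outcome either way.
$21121: below both → same outcome either way.
$18390: below both → same outcome either way.
$36161: below both → same outcome either way.
$37996: inside the interval → strictly worse (loss $354).
$38690: inside the interval → strictly worse (loss $1048).
Count: 3.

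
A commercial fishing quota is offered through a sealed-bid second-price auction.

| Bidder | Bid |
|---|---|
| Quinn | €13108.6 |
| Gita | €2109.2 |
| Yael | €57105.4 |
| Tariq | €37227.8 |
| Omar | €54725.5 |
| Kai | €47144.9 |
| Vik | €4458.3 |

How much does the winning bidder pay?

€54725.5

Highest bid: Yael at €57105.4, so Yael wins.
Second-highest bid: Omar at €54725.5 — that is the price the winner pays.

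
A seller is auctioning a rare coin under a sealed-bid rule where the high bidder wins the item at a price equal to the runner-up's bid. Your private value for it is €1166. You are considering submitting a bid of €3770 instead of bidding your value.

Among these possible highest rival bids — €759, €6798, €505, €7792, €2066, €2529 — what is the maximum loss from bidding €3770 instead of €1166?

€1363

€759: same outcome either way → loss €0.
€6798: same outcome either way → loss €0.
€505: same outcome either way → loss €0.
€7792: same outcome either way → loss €0.
€2066: truthful gives €0, deviation gives −€900 → loss €900.
€2529: truthful gives €0, deviation gives −€1363 → loss €1363.
Maximum loss: €1363.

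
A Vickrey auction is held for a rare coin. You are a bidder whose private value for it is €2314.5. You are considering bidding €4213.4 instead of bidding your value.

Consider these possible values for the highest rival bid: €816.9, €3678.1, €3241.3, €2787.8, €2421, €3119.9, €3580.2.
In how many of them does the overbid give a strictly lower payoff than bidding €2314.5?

The deviation hurts exactly when the highest competing bid lies strictly between €2314.5 and €4213.4 — overbidding then wins at a price above your value.
€816.9: below both → same outcome either way.
€3678.1: inside the interval → strictly worse (loss €1363.6).
€3241.3: inside the interval → strictly worse (loss €926.8).
€2787.8: inside the interval → strictly worse (loss €473.3).
€2421: inside the interval → strictly worse (loss €106.5).
€3119.9: inside the interval → strictly worse (loss €805.4).
€3580.2: inside the interval → strictly worse (loss €1265.7).
Count: 6.

6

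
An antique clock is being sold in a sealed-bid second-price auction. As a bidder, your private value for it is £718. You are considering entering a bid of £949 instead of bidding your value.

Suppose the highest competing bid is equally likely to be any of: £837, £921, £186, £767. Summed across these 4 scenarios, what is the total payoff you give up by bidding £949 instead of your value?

£371

The deviation costs you only when the competing bid falls strictly between £718 and £949; elsewhere both bids give the same outcome.
£837: truthful payoff £0, deviation payoff −£119 → loss £119.
£921: truthful payoff £0, deviation payoff −£203 → loss £203.
£186: outcomes coincide → loss £0.
£767: truthful payoff £0, deviation payoff −£49 → loss £49.
Total loss = £119 + £203 + £49 = £371.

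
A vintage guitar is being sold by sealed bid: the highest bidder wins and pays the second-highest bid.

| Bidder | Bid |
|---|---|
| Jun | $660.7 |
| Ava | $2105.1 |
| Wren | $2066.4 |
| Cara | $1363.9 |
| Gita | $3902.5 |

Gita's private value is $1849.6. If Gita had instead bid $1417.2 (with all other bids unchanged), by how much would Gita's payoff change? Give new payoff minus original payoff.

$255.5

The highest bid among the other bidders is $2105.1; Gita's bid doesn't change that.
Original bid $3902.5: Gita is highest, pays the top rival bid $2105.1; payoff $1849.6 − $2105.1 = −$255.5.
Alternative bid $1417.2: Gita is not highest (top rival bid is $2105.1); payoff $0.
Change in payoff = $0 − (−$255.5) = $255.5.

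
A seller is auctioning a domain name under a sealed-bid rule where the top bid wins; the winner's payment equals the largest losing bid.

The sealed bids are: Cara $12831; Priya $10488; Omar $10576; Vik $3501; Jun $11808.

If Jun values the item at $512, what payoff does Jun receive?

Highest bid: Cara at $12831, so Cara wins.
Second-highest bid: Jun at $11808 — that is the price the winner pays.
Jun did not win, so Jun pays nothing and receives nothing: payoff $0.

$0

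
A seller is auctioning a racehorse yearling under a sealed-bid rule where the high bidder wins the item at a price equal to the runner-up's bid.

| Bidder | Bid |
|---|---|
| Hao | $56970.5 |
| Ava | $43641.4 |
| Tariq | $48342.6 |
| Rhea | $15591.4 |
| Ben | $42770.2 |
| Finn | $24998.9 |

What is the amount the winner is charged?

$48342.6

Highest bid: Hao at $56970.5, so Hao wins.
Second-highest bid: Tariq at $48342.6 — that is the price the winner pays.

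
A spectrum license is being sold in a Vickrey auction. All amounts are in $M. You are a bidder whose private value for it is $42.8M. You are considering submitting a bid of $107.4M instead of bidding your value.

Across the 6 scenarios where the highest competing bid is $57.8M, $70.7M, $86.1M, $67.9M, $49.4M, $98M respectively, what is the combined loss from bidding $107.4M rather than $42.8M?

$173.1M

The deviation costs you only when the competing bid falls strictly between $42.8M and $107.4M; elsewhere both bids give the same outcome.
$57.8M: truthful payoff $0M, deviation payoff −$15M → loss $15M.
$70.7M: truthful payoff $0M, deviation payoff −$27.9M → loss $27.9M.
$86.1M: truthful payoff $0M, deviation payoff −$43.3M → loss $43.3M.
$67.9M: truthful payoff $0M, deviation payoff −$25.1M → loss $25.1M.
$49.4M: truthful payoff $0M, deviation payoff −$6.6M → loss $6.6M.
$98M: truthful payoff $0M, deviation payoff −$55.2M → loss $55.2M.
Total loss = $15M + $27.9M + $43.3M + $25.1M + $6.6M + $55.2M = $173.1M.
Because the price is fixed by the runner-up's bid, deviating from your value can only change a good outcome into a bad one — never the reverse.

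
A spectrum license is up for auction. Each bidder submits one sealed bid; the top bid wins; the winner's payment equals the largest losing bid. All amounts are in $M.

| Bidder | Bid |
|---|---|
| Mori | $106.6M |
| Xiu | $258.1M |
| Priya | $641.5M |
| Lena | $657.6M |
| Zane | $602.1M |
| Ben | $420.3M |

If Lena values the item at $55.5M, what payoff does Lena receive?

−$586M

Highest bid: Lena at $657.6M, so Lena wins.
Second-highest bid: Priya at $641.5M — that is the price the winner pays.
Lena's payoff = value − price = $55.5M − $641.5M = −$586M.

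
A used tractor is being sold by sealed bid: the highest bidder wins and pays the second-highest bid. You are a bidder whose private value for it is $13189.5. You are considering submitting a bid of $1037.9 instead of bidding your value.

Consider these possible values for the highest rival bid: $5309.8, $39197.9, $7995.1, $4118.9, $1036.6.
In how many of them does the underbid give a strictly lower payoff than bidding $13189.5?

The deviation hurts exactly when the highest competing bid lies strictly between $1037.9 and $13189.5 — underbidding then forfeits a profitable win.
$5309.8: inside the interval → strictly worse (loss $7879.7).
$39197.9: above both → same outcome either way.
$7995.1: inside the interval → strictly worse (loss $5194.4).
$4118.9: inside the interval → strictly worse (loss $9070.6).
$1036.6: below both → same outcome either way.
Count: 3.

3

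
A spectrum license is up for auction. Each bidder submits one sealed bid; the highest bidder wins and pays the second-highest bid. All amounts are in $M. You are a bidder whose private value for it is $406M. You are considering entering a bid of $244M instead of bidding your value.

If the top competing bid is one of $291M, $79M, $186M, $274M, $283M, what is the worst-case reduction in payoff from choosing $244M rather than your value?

$132M

$291M: truthful gives $115M, deviation gives $0M → loss $115M.
$79M: same outcome either way → loss $0M.
$186M: same outcome either way → loss $0M.
$274M: truthful gives $132M, deviation gives $0M → loss $132M.
$283M: truthful gives $123M, deviation gives $0M → loss $123M.
Maximum loss: $132M.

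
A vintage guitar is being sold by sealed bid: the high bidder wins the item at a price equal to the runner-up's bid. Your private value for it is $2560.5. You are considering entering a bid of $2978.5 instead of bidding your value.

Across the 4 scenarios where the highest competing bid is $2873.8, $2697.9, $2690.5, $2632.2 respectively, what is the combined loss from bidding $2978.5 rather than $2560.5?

The deviation costs you only when the competing bid falls strictly between $2560.5 and $2978.5; elsewhere both bids give the same outcome.
$2873.8: truthful payoff $0, deviation payoff −$313.3 → loss $313.3.
$2697.9: truthful payoff $0, deviation payoff −$137.4 → loss $137.4.
$2690.5: truthful payoff $0, deviation payoff −$130 → loss $130.
$2632.2: truthful payoff $0, deviation payoff −$71.7 → loss $71.7.
Total loss = $313.3 + $137.4 + $130 + $71.7 = $652.4.

$652.4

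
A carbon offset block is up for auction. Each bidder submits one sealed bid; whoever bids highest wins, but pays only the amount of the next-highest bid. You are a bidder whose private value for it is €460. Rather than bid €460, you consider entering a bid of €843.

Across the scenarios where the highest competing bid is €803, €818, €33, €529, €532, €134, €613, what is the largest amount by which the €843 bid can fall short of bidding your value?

€803: truthful gives €0, deviation gives −€343 → loss €343.
€818: truthful gives €0, deviation gives −€358 → loss €358.
€33: same outcome either way → loss €0.
€529: truthful gives €0, deviation gives −€69 → loss €69.
€532: truthful gives €0, deviation gives −€72 → loss €72.
€134: same outcome either way → loss €0.
€613: truthful gives €0, deviation gives −€153 → loss €153.
Maximum loss: €358.

€358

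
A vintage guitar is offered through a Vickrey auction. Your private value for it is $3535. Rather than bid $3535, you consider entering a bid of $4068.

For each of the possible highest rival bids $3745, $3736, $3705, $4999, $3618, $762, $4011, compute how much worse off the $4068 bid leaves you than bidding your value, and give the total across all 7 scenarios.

$1140

The deviation costs you only when the competing bid falls strictly between $3535 and $4068; elsewhere both bids give the same outcome.
$3745: truthful payoff $0, deviation payoff −$210 → loss $210.
$3736: truthful payoff $0, deviation payoff −$201 → loss $201.
$3705: truthful payoff $0, deviation payoff −$170 → loss $170.
$4999: outcomes coincide → loss $0.
$3618: truthful payoff $0, deviation payoff −$83 → loss $83.
$762: outcomes coincide → loss $0.
$4011: truthful payoff $0, deviation payoff −$476 → loss $476.
Total loss = $210 + $201 + $170 + $83 + $476 = $1140.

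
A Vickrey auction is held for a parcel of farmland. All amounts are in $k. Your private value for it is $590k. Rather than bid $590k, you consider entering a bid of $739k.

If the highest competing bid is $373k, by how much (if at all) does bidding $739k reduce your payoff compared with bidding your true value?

$0k

Bidding your value $590k: you win (since $590k > $373k) and pay $373k. Payoff $217k.
Bidding $739k: you win and pay $373k. Payoff $590k − $373k = $217k.
Difference = $217k − $217k = $0k; both bids lead to the same outcome because the competing bid is below both your value and your alternative bid.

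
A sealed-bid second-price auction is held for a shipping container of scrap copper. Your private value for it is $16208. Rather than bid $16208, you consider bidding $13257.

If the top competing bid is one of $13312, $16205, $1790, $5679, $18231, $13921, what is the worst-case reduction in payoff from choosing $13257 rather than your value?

$13312: truthful gives $2896, deviation gives $0 → loss $2896.
$16205: truthful gives $3, deviation gives $0 → loss $3.
$1790: same outcome either way → loss $0.
$5679: same outcome either way → loss $0.
$18231: same outcome either way → loss $0.
$13921: truthful gives $2287, deviation gives $0 → loss $2287.
Maximum loss: $2896.

$2896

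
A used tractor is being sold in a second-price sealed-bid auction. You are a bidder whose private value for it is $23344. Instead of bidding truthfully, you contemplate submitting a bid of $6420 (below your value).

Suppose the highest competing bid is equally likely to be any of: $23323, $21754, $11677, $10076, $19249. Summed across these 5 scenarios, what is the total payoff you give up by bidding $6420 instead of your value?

The deviation costs you only when the competing bid falls strictly between $6420 and $23344; elsewhere both bids give the same outcome.
$23323: truthful payoff $21, deviation payoff $0 → loss $21.
$21754: truthful payoff $1590, deviation payoff $0 → loss $1590.
$11677: truthful payoff $11667, deviation payoff $0 → loss $11667.
$10076: truthful payoff $13268, deviation payoff $0 → loss $13268.
$19249: truthful payoff $4095, deviation payoff $0 → loss $4095.
Total loss = $21 + $1590 + $11667 + $13268 + $4095 = $30641.
Truthful bidding weakly dominates here: raising your bid can only win items priced above your value, and lowering it can only forfeit items priced below.

$30641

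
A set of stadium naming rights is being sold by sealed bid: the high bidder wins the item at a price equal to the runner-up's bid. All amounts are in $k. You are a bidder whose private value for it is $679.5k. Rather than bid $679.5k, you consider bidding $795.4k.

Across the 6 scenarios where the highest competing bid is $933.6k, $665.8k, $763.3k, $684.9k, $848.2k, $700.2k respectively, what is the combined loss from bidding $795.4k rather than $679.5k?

$109.9k

The deviation costs you only when the competing bid falls strictly between $679.5k and $795.4k; elsewhere both bids give the same outcome.
$933.6k: outcomes coincide → loss $0k.
$665.8k: outcomes coincide → loss $0k.
$763.3k: truthful payoff $0k, deviation payoff −$83.8k → loss $83.8k.
$684.9k: truthful payoff $0k, deviation payoff −$5.4k → loss $5.4k.
$848.2k: outcomes coincide → loss $0k.
$700.2k: truthful payoff $0k, deviation payoff −$20.7k → loss $20.7k.
Total loss = $83.8k + $5.4k + $20.7k = $109.9k.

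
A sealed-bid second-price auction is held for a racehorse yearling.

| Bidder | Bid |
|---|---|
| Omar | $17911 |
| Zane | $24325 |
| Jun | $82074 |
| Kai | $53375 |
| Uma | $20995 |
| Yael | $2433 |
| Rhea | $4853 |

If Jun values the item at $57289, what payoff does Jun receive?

$3914

Highest bid: Jun at $82074, so Jun wins.
Second-highest bid: Kai at $53375 — that is the price the winner pays.
Jun's payoff = value − price = $57289 − $53375 = $3914.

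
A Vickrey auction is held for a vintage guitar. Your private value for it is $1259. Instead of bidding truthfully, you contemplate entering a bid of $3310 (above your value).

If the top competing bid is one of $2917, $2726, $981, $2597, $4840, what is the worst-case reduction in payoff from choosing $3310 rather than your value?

$1658

$2917: truthful gives $0, deviation gives −$1658 → loss $1658.
$2726: truthful gives $0, deviation gives −$1467 → loss $1467.
$981: same outcome either way → loss $0.
$2597: truthful gives $0, deviation gives −$1338 → loss $1338.
$4840: same outcome either way → loss $0.
Maximum loss: $1658.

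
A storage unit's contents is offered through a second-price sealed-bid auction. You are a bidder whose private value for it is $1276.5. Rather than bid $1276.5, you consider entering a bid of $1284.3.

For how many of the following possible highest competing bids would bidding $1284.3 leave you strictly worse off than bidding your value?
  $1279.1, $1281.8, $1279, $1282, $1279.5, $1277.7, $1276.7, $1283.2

8

The deviation hurts exactly when the highest competing bid lies strictly between $1276.5 and $1284.3 — overbidding then wins at a price above your value.
$1279.1: inside the interval → strictly worse (loss $2.6).
$1281.8: inside the interval → strictly worse (loss $5.3).
$1279: inside the interval → strictly worse (loss $2.5).
$1282: inside the interval → strictly worse (loss $5.5).
$1279.5: inside the interval → strictly worse (loss $3).
$1277.7: inside the interval → strictly worse (loss $1.2).
$1276.7: inside the interval → strictly worse (loss $0.2).
$1283.2: inside the interval → strictly worse (loss $6.7).
Count: 8.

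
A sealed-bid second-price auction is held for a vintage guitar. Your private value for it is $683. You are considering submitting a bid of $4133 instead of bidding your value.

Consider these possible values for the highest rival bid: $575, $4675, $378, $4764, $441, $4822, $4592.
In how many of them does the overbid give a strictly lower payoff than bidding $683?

0

The deviation hurts exactly when the highest competing bid lies strictly between $683 and $4133 — overbidding then wins at a price above your value.
$575: below both → same outcome either way.
$4675: above both → same outcome either way.
$378: below both → same outcome either way.
$4764: above both → same outcome either way.
$441: below both → same outcome either way.
$4822: above both → same outcome either way.
$4592: above both → same outcome either way.
Count: 0.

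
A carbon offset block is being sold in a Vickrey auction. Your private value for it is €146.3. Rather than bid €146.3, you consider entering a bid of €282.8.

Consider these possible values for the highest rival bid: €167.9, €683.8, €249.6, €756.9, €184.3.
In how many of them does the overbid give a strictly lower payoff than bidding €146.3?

3

The deviation hurts exactly when the highest competing bid lies strictly between €146.3 and €282.8 — overbidding then wins at a price above your value.
€167.9: inside the interval → strictly worse (loss €21.6).
€683.8: above both → same outcome either way.
€249.6: inside the interval → strictly worse (loss €103.3).
€756.9: above both → same outcome either way.
€184.3: inside the interval → strictly worse (loss €38).
Count: 3.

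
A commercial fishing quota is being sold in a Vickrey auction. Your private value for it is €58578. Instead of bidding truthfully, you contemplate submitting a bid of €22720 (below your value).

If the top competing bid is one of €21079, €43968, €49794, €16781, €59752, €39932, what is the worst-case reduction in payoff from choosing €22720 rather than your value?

€18646

€21079: same outcome either way → loss €0.
€43968: truthful gives €14610, deviation gives €0 → loss €14610.
€49794: truthful gives €8784, deviation gives €0 → loss €8784.
€16781: same outcome either way → loss €0.
€59752: same outcome either way → loss €0.
€39932: truthful gives €18646, deviation gives €0 → loss €18646.
Maximum loss: €18646.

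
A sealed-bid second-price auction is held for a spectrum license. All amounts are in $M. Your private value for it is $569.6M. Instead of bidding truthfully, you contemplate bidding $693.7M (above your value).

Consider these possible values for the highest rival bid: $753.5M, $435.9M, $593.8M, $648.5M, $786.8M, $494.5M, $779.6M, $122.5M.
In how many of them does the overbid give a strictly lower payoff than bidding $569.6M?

2

The deviation hurts exactly when the highest competing bid lies strictly between $569.6M and $693.7M — overbidding then wins at a price above your value.
$753.5M: above both → same outcome either way.
$435.9M: below both → same outcome either way.
$593.8M: inside the interval → strictly worse (loss $24.2M).
$648.5M: inside the interval → strictly worse (loss $78.9M).
$786.8M: above both → same outcome either way.
$494.5M: below both → same outcome either way.
$779.6M: above both → same outcome either way.
$122.5M: below both → same outcome either way.
Count: 2.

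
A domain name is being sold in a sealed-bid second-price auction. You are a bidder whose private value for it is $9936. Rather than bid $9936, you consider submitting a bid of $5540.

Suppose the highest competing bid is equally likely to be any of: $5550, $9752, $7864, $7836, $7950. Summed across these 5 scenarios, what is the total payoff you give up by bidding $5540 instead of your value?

$10728

The deviation costs you only when the competing bid falls strictly between $5540 and $9936; elsewhere both bids give the same outcome.
$5550: truthful payoff $4386, deviation payoff $0 → loss $4386.
$9752: truthful payoff $184, deviation payoff $0 → loss $184.
$7864: truthful payoff $2072, deviation payoff $0 → loss $2072.
$7836: truthful payoff $2100, deviation payoff $0 → loss $2100.
$7950: truthful payoff $1986, deviation payoff $0 → loss $1986.
Total loss = $4386 + $184 + $2072 + $2100 + $1986 = $10728.
Because the price is fixed by the runner-up's bid, deviating from your value can only change a good outcome into a bad one — never the reverse.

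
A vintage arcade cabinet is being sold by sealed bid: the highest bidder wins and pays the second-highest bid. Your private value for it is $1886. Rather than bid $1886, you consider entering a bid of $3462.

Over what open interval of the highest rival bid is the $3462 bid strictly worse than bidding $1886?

If the competing bid is below $1886, both bids win at the same price — no difference.
If it is above $3462, both bids lose — no difference.
If it lies strictly between $1886 and $3462, bidding your value loses (payoff 0) while bidding $3462 wins at a price above your value (payoff negative).
So the deviation strictly hurts on the open interval ($1886, $3462).
Truthful bidding weakly dominates here: raising your bid can only win items priced above your value, and lowering it can only forfeit items priced below.

($1886, $3462)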